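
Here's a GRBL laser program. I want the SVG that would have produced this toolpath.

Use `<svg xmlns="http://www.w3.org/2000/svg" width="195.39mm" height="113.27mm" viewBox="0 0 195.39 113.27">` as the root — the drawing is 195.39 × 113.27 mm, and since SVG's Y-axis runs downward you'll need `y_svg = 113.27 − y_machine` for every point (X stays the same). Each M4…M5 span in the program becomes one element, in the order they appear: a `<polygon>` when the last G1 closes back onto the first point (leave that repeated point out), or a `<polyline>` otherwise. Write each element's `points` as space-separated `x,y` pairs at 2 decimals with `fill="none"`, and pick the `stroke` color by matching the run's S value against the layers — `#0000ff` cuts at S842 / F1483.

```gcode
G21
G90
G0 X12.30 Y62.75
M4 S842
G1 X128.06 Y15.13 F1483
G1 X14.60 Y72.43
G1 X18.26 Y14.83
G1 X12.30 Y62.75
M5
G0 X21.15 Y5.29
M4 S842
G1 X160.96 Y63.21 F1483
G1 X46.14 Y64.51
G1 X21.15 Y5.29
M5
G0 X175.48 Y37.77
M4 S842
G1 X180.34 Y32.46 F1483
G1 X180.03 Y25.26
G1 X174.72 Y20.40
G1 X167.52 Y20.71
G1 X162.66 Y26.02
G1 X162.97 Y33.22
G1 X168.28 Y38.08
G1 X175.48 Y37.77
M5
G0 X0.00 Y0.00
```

y_svg = 113.27 − y_m. Every run uses S842, so all elements get stroke `#0000ff` (cut).

[1] closed run; points: 12.30,50.52 128.06,98.14 14.60,40.84 18.26,98.44

[2] closed run; points: 21.15,107.98 160.96,50.06 46.14,48.76

[3] closed run; points: 175.48,75.50 180.34,80.81 180.03,88.01 174.72,92.87 167.52,92.56 162.66,87.25 162.97,80.05 168.28,75.19

<svg xmlns="http://www.w3.org/2000/svg" width="195.39mm" height="113.27mm" viewBox="0 0 195.39 113.27">
  <polygon points="12.30,50.52 128.06,98.14 14.60,40.84 18.26,98.44" fill="none" stroke="#0000ff"/>
  <polygon points="21.15,107.98 160.96,50.06 46.14,48.76" fill="none" stroke="#0000ff"/>
  <polygon points="175.48,75.50 180.34,80.81 180.03,88.01 174.72,92.87 167.52,92.56 162.66,87.25 162.97,80.05 168.28,75.19" fill="none" stroke="#0000ff"/>
</svg>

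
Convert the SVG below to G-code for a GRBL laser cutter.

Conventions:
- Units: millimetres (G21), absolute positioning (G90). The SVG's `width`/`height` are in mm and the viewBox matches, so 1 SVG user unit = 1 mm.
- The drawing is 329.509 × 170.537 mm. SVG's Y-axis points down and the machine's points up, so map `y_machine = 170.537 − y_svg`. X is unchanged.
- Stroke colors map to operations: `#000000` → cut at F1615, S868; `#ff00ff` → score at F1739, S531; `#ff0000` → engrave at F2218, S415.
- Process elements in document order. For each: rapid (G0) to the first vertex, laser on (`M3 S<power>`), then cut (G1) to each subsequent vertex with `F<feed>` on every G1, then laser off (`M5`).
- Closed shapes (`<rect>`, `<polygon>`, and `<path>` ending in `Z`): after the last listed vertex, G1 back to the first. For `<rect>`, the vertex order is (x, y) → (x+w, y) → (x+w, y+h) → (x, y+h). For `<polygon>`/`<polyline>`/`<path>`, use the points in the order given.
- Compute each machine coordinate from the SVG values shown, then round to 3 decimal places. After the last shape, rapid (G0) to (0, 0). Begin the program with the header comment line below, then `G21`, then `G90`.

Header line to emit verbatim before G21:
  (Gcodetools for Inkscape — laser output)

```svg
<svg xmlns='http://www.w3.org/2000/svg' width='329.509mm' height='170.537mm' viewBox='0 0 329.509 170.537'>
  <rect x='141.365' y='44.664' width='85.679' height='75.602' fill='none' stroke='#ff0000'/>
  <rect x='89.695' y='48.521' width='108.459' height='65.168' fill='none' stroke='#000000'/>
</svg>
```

(Gcodetools for Inkscape — laser output)
G21
G90
G0 X141.365 Y125.873
M3 S415
G1 X227.044 Y125.873 F2218
G1 X227.044 Y50.271 F2218
G1 X141.365 Y50.271 F2218
G1 X141.365 Y125.873 F2218
M5
G0 X89.695 Y122.016
M3 S868
G1 X198.154 Y122.016 F1615
G1 X198.154 Y56.848 F1615
G1 X89.695 Y56.848 F1615
G1 X89.695 Y122.016 F1615
M5
G0 X0.000 Y0.000

1 u = 1 mm; y_m = 170.537 − y.

[1] `<rect>` rectangle, #ff0000→engrave S415 F2218: (141.365,125.873) → (227.044,125.873) → (227.044,50.271) → (141.365,50.271) → (141.365,125.873) (closed)

[2] `<rect>` rectangle, #000000→cut S868 F1615: (89.695,122.016) → (198.154,122.016) → (198.154,56.848) → (89.695,56.848) → (89.695,122.016) (closed)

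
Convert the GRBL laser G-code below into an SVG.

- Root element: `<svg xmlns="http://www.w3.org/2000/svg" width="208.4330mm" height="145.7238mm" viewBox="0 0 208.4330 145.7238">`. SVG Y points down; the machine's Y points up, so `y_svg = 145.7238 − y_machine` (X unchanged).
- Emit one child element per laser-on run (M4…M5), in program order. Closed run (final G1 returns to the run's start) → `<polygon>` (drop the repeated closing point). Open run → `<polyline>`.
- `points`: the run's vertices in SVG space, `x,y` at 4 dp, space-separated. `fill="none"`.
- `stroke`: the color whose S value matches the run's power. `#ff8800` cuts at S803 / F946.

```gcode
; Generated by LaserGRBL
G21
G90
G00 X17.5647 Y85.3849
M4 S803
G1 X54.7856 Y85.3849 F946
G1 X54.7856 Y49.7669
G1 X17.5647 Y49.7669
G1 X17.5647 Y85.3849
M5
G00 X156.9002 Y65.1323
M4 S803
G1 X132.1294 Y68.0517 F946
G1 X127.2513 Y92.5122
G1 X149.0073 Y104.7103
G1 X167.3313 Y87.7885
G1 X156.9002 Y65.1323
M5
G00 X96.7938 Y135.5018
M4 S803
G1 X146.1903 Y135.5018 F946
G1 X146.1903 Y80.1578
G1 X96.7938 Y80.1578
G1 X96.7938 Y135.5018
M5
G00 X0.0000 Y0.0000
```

<svg xmlns="http://www.w3.org/2000/svg" width="208.4330mm" height="145.7238mm" viewBox="0 0 208.4330 145.7238">
  <polygon points="17.5647,60.3389 54.7856,60.3389 54.7856,95.9569 17.5647,95.9569" fill="none" stroke="#ff8800"/>
  <polygon points="156.9002,80.5915 132.1294,77.6721 127.2513,53.2116 149.0073,41.0135 167.3313,57.9353" fill="none" stroke="#ff8800"/>
  <polygon points="96.7938,10.2220 146.1903,10.2220 146.1903,65.5660 96.7938,65.5660" fill="none" stroke="#ff8800"/>
</svg>

Machine Y-up, SVG Y-down with viewBox height 145.7238, so y_svg = 145.7238 − y_machine; X carries over. Every run uses S803, so all elements get stroke `#ff8800` (cut).

Run 1: The run returns to its start, so emit a `<polygon>` with points (Y-flipped): 17.5647,60.3389 54.7856,60.3389 54.7856,95.9569 17.5647,95.9569.

Run 2: The run returns to its start, so emit a `<polygon>` with points (Y-flipped): 156.9002,80.5915 132.1294,77.6721 127.2513,53.2116 149.0073,41.0135 167.3313,57.9353.

Run 3: The run returns to its start, so emit a `<polygon>` with points (Y-flipped): 96.7938,10.2220 146.1903,10.2220 146.1903,65.5660 96.7938,65.5660.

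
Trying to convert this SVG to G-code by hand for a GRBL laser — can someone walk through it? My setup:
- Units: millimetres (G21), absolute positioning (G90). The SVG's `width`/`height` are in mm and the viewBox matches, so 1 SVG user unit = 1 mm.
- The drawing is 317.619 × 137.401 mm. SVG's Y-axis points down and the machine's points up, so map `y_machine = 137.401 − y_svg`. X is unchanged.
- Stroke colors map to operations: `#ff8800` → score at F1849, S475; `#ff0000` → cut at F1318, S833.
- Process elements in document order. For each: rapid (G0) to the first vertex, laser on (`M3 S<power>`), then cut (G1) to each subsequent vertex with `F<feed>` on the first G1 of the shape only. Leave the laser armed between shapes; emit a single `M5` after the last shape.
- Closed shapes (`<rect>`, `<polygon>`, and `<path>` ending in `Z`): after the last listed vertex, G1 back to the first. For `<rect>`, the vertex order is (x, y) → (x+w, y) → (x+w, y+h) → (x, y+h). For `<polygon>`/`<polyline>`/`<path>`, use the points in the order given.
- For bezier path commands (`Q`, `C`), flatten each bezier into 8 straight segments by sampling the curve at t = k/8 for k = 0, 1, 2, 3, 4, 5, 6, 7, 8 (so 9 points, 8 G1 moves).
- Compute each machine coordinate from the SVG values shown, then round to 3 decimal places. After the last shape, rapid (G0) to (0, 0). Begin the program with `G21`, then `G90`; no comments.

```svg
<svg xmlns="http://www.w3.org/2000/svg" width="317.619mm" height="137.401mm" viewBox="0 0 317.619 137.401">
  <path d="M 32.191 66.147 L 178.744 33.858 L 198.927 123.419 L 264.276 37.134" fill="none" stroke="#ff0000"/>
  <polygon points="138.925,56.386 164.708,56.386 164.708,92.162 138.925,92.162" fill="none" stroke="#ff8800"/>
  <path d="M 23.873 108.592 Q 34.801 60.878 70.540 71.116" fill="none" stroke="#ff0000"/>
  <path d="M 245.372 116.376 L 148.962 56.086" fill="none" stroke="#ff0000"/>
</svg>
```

viewBox `0 0 317.619 137.401` with mm width/height → 1 unit = 1 mm. Flip: y_m = 137.401 − y_svg.

**Shape 1** — `<path>` open polyline, stroke `#ff0000` → cut (S833, F1318). Machine vertices: (32.191,71.254) → (178.744,103.543) → (198.927,13.982) → (264.276,100.267). Open path.

**Shape 2** — `<polygon>` rectangle, stroke `#ff8800` → score (S475, F1849). Machine vertices: (138.925,81.015) → (164.708,81.015) → (164.708,45.239) → (138.925,45.239) → (138.925,81.015). Closed: final G1 returns to the first vertex.

**Shape 3** — `<path>` quadratic bezier, stroke `#ff0000` → cut (S833, F1318). Control points (SVG): P0=(23.873,108.592), P1=(34.801,60.878), P2=(70.540,71.116); sampled at t=k/8. Machine vertices: (23.873,28.809) → (26.993,39.832) → (30.888,49.044) → (35.558,56.445) → (41.004,62.035) → (47.225,65.814) → (54.221,67.782) → (61.993,67.939) → (70.540,66.285). Open path.

**Shape 4** — `<path>` line segment, stroke `#ff0000` → cut (S833, F1318). Machine vertices: (245.372,21.025) → (148.962,81.315). Open path.

G21
G90
G0 X32.191 Y71.254
M3 S833
G1 X178.744 Y103.543 F1318
G1 X198.927 Y13.982
G1 X264.276 Y100.267
G0 X138.925 Y81.015
M3 S475
G1 X164.708 Y81.015 F1849
G1 X164.708 Y45.239
G1 X138.925 Y45.239
G1 X138.925 Y81.015
G0 X23.873 Y28.809
M3 S833
G1 X26.993 Y39.832 F1318
G1 X30.888 Y49.044
G1 X35.558 Y56.445
G1 X41.004 Y62.035
G1 X47.225 Y65.814
G1 X54.221 Y67.782
G1 X61.993 Y67.939
G1 X70.540 Y66.285
G0 X245.372 Y21.025
M3 S833
G1 X148.962 Y81.315 F1318
M5
G0 X0.000 Y0.000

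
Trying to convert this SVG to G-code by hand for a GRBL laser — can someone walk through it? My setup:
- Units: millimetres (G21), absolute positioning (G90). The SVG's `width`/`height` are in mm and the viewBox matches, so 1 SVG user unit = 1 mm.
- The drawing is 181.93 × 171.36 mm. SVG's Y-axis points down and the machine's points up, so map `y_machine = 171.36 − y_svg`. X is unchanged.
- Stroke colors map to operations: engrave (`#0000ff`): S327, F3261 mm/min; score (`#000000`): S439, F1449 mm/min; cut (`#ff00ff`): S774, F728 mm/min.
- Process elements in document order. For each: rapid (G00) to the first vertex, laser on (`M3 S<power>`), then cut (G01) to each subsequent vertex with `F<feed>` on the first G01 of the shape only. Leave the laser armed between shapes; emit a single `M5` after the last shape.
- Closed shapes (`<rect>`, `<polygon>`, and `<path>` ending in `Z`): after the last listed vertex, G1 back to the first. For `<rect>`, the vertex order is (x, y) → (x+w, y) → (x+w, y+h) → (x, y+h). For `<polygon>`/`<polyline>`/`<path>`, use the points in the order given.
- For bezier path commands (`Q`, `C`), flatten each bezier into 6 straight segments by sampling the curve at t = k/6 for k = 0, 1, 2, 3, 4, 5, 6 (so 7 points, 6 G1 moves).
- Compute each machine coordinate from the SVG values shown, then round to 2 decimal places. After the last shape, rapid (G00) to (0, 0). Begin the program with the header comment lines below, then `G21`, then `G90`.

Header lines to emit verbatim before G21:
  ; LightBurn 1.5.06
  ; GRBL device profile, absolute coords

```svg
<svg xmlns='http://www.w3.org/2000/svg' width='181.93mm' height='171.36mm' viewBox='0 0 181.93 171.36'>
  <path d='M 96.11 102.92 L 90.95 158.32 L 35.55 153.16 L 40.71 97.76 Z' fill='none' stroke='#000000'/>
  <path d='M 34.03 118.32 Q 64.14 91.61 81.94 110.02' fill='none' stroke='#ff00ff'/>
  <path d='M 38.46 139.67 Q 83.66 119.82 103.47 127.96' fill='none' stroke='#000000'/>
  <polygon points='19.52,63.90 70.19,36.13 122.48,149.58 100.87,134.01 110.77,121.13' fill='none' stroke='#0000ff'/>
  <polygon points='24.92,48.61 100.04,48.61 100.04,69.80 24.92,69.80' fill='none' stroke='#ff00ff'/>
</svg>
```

viewBox `0 0 181.93 171.36` with mm width/height → 1 unit = 1 mm. Flip: y_m = 171.36 − y_svg.

**Shape 1** — `<path>` regular polygon, stroke `#000000` → score (S439, F1449). Machine vertices: (96.11,68.44) → (90.95,13.04) → (35.55,18.20) → (40.71,73.60) → (96.11,68.44). Closed: final G1 returns to the first vertex.

**Shape 2** — `<path>` quadratic bezier, stroke `#ff00ff` → cut (S774, F728). Control points (SVG): P0=(34.03,118.32), P1=(64.14,91.61), P2=(81.94,110.02); sampled at t=k/6. Machine vertices: (34.03,53.04) → (43.72,60.69) → (52.74,65.83) → (61.06,68.47) → (68.71,68.60) → (75.66,66.22) → (81.94,61.34). Open path.

**Shape 3** — `<path>` quadratic bezier, stroke `#000000` → score (S439, F1449). Control points (SVG): P0=(38.46,139.67), P1=(83.66,119.82), P2=(103.47,127.96); sampled at t=k/6. Machine vertices: (38.46,31.69) → (52.82,37.53) → (65.77,41.81) → (77.31,44.54) → (87.44,45.72) → (96.16,45.34) → (103.47,43.40). Open path.

**Shape 4** — `<polygon>` closed polygon, stroke `#0000ff` → engrave (S327, F3261). Machine vertices: (19.52,107.46) → (70.19,135.23) → (122.48,21.78) → (100.87,37.35) → (110.77,50.23) → (19.52,107.46). Closed: final G1 returns to the first vertex.

**Shape 5** — `<polygon>` rectangle, stroke `#ff00ff` → cut (S774, F728). Machine vertices: (24.92,122.75) → (100.04,122.75) → (100.04,101.56) → (24.92,101.56) → (24.92,122.75). Closed: final G1 returns to the first vertex.

; LightBurn 1.5.06
; GRBL device profile, absolute coords
G21
G90
G00 X96.11 Y68.44
M3 S439
G01 X90.95 Y13.04 F1449
G01 X35.55 Y18.20
G01 X40.71 Y73.60
G01 X96.11 Y68.44
G00 X34.03 Y53.04
M3 S774
G01 X43.72 Y60.69 F728
G01 X52.74 Y65.83
G01 X61.06 Y68.47
G01 X68.71 Y68.60
G01 X75.66 Y66.22
G01 X81.94 Y61.34
G00 X38.46 Y31.69
M3 S439
G01 X52.82 Y37.53 F1449
G01 X65.77 Y41.81
G01 X77.31 Y44.54
G01 X87.44 Y45.72
G01 X96.16 Y45.34
G01 X103.47 Y43.40
G00 X19.52 Y107.46
M3 S327
G01 X70.19 Y135.23 F3261
G01 X122.48 Y21.78
G01 X100.87 Y37.35
G01 X110.77 Y50.23
G01 X19.52 Y107.46
G00 X24.92 Y122.75
M3 S774
G01 X100.04 Y122.75 F728
G01 X100.04 Y101.56
G01 X24.92 Y101.56
G01 X24.92 Y122.75
M5
G00 X0.00 Y0.00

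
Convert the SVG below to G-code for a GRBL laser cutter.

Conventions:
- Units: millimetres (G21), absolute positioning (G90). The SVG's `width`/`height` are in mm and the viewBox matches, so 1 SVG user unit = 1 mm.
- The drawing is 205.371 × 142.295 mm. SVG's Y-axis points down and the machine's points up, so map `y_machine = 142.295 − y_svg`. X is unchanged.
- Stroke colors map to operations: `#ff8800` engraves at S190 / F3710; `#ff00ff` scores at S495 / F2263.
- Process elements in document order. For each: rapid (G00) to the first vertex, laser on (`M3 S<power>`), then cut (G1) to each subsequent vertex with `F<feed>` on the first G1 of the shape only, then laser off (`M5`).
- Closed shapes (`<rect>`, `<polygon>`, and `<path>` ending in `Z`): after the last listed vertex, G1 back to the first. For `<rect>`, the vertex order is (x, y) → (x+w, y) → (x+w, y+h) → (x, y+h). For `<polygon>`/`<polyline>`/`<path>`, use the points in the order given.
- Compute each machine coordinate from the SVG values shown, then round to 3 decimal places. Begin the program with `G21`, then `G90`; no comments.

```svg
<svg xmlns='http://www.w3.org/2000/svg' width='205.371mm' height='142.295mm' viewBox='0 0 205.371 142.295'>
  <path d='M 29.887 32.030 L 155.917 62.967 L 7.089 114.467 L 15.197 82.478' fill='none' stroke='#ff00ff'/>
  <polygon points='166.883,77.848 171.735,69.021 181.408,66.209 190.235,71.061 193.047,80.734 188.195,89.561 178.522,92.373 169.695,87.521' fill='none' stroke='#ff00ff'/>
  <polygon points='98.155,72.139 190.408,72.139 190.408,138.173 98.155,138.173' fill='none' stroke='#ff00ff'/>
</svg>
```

viewBox `0 0 205.371 142.295` with mm width/height → 1 unit = 1 mm. Flip: y_m = 142.295 − y_svg.

**Shape 1** — `<path>` open polyline, stroke `#ff00ff` → score (S495, F2263). Machine vertices: (29.887,110.265) → (155.917,79.328) → (7.089,27.828) → (15.197,59.817). Open path.

**Shape 2** — `<polygon>` regular polygon, stroke `#ff00ff` → score (S495, F2263). Machine vertices: (166.883,64.447) → (171.735,73.274) → (181.408,76.086) → (190.235,71.234) → (193.047,61.561) → (188.195,52.734) → (178.522,49.922) → (169.695,54.774) → (166.883,64.447). Closed: final G1 returns to the first vertex.

**Shape 3** — `<polygon>` rectangle, stroke `#ff00ff` → score (S495, F2263). Machine vertices: (98.155,70.156) → (190.408,70.156) → (190.408,4.122) → (98.155,4.122) → (98.155,70.156). Closed: final G1 returns to the first vertex.

G21
G90
G00 X29.887 Y110.265
M3 S495
G1 X155.917 Y79.328 F2263
G1 X7.089 Y27.828
G1 X15.197 Y59.817
M5
G00 X166.883 Y64.447
M3 S495
G1 X171.735 Y73.274 F2263
G1 X181.408 Y76.086
G1 X190.235 Y71.234
G1 X193.047 Y61.561
G1 X188.195 Y52.734
G1 X178.522 Y49.922
G1 X169.695 Y54.774
G1 X166.883 Y64.447
M5
G00 X98.155 Y70.156
M3 S495
G1 X190.408 Y70.156 F2263
G1 X190.408 Y4.122
G1 X98.155 Y4.122
G1 X98.155 Y70.156
M5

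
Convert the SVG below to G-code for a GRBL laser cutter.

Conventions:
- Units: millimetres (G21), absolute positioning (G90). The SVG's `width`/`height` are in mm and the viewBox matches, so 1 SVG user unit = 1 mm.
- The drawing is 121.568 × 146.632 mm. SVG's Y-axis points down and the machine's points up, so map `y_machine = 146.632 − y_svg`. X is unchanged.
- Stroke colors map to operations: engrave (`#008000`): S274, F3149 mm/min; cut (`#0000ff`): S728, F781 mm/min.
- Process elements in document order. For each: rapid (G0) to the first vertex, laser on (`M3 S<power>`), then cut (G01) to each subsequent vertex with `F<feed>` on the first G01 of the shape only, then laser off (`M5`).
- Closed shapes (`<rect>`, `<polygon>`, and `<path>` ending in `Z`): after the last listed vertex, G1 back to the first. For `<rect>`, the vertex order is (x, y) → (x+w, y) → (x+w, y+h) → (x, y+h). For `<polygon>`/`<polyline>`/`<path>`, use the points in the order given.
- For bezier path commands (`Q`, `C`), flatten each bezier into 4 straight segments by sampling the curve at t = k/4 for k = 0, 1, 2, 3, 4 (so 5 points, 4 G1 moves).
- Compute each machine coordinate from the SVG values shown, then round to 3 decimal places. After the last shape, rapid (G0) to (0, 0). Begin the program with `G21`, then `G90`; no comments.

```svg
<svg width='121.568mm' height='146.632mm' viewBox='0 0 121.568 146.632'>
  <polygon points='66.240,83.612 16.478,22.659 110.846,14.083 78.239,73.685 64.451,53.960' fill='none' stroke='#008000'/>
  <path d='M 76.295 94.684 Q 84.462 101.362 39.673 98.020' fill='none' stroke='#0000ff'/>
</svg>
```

Since the viewBox matches the mm dimensions, user units are millimetres directly. The only transform is the Y-flip y_m = 146.632 − y_svg.

Shape 1 is a closed polygon drawn with `<polygon>`. Its stroke #008000 means engrave at S274, F3149. After flipping Y the toolpath is (66.240,63.020) → (16.478,123.973) → (110.846,132.549) → (78.239,72.947) → (64.451,92.672) → (66.240,63.020), returning to the start.

Shape 2 is a quadratic bezier drawn with `<path>`. Its stroke #0000ff means cut at S728, F781. After flipping Y the toolpath is (76.295,51.948) → (77.069,49.235) → (71.223,47.775) → (58.758,47.567) → (39.673,48.612).

G21
G90
G0 X66.240 Y63.020
M3 S274
G01 X16.478 Y123.973 F3149
G01 X110.846 Y132.549
G01 X78.239 Y72.947
G01 X64.451 Y92.672
G01 X66.240 Y63.020
M5
G0 X76.295 Y51.948
M3 S728
G01 X77.069 Y49.235 F781
G01 X71.223 Y47.775
G01 X58.758 Y47.567
G01 X39.673 Y48.612
M5
G0 X0.000 Y0.000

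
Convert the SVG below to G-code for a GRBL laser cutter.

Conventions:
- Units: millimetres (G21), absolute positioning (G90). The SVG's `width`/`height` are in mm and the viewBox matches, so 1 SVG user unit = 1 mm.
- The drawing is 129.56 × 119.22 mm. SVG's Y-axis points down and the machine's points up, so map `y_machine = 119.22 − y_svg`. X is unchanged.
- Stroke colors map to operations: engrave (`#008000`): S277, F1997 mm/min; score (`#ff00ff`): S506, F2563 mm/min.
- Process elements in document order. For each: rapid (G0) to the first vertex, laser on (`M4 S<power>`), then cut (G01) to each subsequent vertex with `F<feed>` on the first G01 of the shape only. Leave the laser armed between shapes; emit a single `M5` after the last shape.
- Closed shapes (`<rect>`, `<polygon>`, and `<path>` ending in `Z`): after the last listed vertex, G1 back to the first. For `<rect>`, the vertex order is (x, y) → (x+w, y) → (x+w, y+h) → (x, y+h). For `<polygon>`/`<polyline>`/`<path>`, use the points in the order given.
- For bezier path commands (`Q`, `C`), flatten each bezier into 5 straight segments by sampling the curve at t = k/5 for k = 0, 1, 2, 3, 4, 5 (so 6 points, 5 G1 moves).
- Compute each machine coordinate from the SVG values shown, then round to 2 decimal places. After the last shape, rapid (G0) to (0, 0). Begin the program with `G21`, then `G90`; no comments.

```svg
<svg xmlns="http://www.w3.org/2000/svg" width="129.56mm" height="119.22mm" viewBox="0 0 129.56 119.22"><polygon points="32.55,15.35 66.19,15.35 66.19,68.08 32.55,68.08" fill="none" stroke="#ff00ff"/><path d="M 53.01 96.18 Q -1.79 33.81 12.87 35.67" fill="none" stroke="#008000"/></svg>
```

1 u = 1 mm; y_m = 119.22 − y.

[1] `<polygon>` rectangle, #ff00ff→score S506 F2563: (32.55,103.87) → (66.19,103.87) → (66.19,51.14) → (32.55,51.14) → (32.55,103.87) (closed)

[2] `<path>` quadratic bezier, #008000→engrave S277 F1997: (53.01,23.04) → (33.87,45.42) → (20.28,62.66) → (12.26,74.76) → (9.78,81.72) → (12.87,83.55)

G21
G90
G0 X32.55 Y103.87
M4 S506
G01 X66.19 Y103.87 F2563
G01 X66.19 Y51.14
G01 X32.55 Y51.14
G01 X32.55 Y103.87
G0 X53.01 Y23.04
M4 S277
G01 X33.87 Y45.42 F1997
G01 X20.28 Y62.66
G01 X12.26 Y74.76
G01 X9.78 Y81.72
G01 X12.87 Y83.55
M5
G0 X0.00 Y0.00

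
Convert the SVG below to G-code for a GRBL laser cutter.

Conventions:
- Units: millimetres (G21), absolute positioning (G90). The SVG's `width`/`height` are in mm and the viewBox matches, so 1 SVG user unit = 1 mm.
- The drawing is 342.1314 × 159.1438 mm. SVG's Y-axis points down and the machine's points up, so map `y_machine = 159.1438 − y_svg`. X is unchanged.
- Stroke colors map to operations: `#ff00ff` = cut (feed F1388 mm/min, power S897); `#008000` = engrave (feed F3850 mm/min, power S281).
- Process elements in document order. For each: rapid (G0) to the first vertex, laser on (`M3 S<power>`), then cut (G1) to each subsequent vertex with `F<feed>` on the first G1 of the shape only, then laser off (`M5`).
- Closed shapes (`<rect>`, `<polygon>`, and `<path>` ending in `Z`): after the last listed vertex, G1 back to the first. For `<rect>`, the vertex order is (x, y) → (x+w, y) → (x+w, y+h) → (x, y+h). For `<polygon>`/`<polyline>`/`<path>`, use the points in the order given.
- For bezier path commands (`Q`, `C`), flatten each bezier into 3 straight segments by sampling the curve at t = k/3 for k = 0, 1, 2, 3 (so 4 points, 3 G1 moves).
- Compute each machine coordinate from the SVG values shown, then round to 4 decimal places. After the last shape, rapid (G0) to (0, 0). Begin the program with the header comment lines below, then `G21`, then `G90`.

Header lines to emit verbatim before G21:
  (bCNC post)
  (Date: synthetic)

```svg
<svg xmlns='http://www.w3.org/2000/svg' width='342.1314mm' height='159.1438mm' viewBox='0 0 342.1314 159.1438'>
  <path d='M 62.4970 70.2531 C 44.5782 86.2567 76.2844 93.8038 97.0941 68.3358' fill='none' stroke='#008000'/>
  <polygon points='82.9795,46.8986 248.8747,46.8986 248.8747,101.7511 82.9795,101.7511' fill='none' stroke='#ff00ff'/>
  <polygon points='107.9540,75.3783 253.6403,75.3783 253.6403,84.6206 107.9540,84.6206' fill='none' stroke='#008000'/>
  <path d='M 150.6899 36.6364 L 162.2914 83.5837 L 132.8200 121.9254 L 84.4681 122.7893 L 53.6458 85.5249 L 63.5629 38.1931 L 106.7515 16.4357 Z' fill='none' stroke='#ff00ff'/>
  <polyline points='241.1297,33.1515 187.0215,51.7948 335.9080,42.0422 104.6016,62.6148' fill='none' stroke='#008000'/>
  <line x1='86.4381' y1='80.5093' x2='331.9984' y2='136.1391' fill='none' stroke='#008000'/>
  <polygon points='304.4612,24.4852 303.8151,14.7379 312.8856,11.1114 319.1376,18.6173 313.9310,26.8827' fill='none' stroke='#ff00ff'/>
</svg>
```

viewBox `0 0 342.1314 159.1438` with mm width/height → 1 unit = 1 mm. Flip: y_m = 159.1438 − y_svg.

**Shape 1** — `<path>` cubic bezier, stroke `#008000` → engrave (S281, F3850). Control points (SVG): P0=(62.4970,70.2531), P1=(44.5782,86.2567), P2=(76.2844,93.8038), P3=(97.0941,68.3358); sampled at t=k/3. Machine vertices: (62.4970,88.8907) → (58.8783,76.6155) → (74.8938,75.4355) → (97.0941,90.8080). Open path.

**Shape 2** — `<polygon>` rectangle, stroke `#ff00ff` → cut (S897, F1388). Machine vertices: (82.9795,112.2452) → (248.8747,112.2452) → (248.8747,57.3927) → (82.9795,57.3927) → (82.9795,112.2452). Closed: final G1 returns to the first vertex.

**Shape 3** — `<polygon>` rectangle, stroke `#008000` → engrave (S281, F3850). Machine vertices: (107.9540,83.7655) → (253.6403,83.7655) → (253.6403,74.5232) → (107.9540,74.5232) → (107.9540,83.7655). Closed: final G1 returns to the first vertex.

**Shape 4** — `<path>` regular polygon, stroke `#ff00ff` → cut (S897, F1388). Machine vertices: (150.6899,122.5074) → (162.2914,75.5601) → (132.8200,37.2184) → (84.4681,36.3545) → (53.6458,73.6189) → (63.5629,120.9507) → (106.7515,142.7081) → (150.6899,122.5074). Closed: final G1 returns to the first vertex.

**Shape 5** — `<polyline>` open polyline, stroke `#008000` → engrave (S281, F3850). Machine vertices: (241.1297,125.9923) → (187.0215,107.3490) → (335.9080,117.1016) → (104.6016,96.5290). Open path.

**Shape 6** — `<line>` line segment, stroke `#008000` → engrave (S281, F3850). Machine vertices: (86.4381,78.6345) → (331.9984,23.0047). Open path.

**Shape 7** — `<polygon>` regular polygon, stroke `#ff00ff` → cut (S897, F1388). Machine vertices: (304.4612,134.6586) → (303.8151,144.4059) → (312.8856,148.0324) → (319.1376,140.5265) → (313.9310,132.2611) → (304.4612,134.6586). Closed: final G1 returns to the first vertex.

(bCNC post)
(Date: synthetic)
G21
G90
G0 X62.4970 Y88.8907
M3 S281
G1 X58.8783 Y76.6155 F3850
G1 X74.8938 Y75.4355
G1 X97.0941 Y90.8080
M5
G0 X82.9795 Y112.2452
M3 S897
G1 X248.8747 Y112.2452 F1388
G1 X248.8747 Y57.3927
G1 X82.9795 Y57.3927
G1 X82.9795 Y112.2452
M5
G0 X107.9540 Y83.7655
M3 S281
G1 X253.6403 Y83.7655 F3850
G1 X253.6403 Y74.5232
G1 X107.9540 Y74.5232
G1 X107.9540 Y83.7655
M5
G0 X150.6899 Y122.5074
M3 S897
G1 X162.2914 Y75.5601 F1388
G1 X132.8200 Y37.2184
G1 X84.4681 Y36.3545
G1 X53.6458 Y73.6189
G1 X63.5629 Y120.9507
G1 X106.7515 Y142.7081
G1 X150.6899 Y122.5074
M5
G0 X241.1297 Y125.9923
M3 S281
G1 X187.0215 Y107.3490 F3850
G1 X335.9080 Y117.1016
G1 X104.6016 Y96.5290
M5
G0 X86.4381 Y78.6345
M3 S281
G1 X331.9984 Y23.0047 F3850
M5
G0 X304.4612 Y134.6586
M3 S897
G1 X303.8151 Y144.4059 F1388
G1 X312.8856 Y148.0324
G1 X319.1376 Y140.5265
G1 X313.9310 Y132.2611
G1 X304.4612 Y134.6586
M5
G0 X0.0000 Y0.0000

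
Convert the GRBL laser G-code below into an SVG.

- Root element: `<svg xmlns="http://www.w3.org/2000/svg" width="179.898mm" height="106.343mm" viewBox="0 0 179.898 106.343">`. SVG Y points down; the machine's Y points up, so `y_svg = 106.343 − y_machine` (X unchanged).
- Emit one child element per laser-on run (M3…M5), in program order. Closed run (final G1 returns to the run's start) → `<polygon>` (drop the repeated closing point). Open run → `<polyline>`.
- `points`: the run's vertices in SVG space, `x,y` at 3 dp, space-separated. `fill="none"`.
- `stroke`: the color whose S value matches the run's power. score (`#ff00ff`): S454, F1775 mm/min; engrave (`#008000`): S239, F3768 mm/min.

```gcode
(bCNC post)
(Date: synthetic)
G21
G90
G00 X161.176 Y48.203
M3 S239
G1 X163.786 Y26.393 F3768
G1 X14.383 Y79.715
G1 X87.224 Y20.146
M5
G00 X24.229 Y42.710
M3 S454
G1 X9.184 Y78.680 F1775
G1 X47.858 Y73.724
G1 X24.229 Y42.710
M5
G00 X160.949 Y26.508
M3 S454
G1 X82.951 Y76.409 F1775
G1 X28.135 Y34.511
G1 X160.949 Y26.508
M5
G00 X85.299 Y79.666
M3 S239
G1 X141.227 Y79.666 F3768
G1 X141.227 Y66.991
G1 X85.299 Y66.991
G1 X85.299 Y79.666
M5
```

Each laser-on run becomes one SVG element. Flip Y back into SVG space with y_svg = 106.343 − y_machine.

Run 1: power S239 maps to stroke `#008000` (engrave). The run is open, so emit a `<polyline>` with points (Y-flipped): 161.176,58.140 163.786,79.950 14.383,26.628 87.224,86.197.

Run 2: the run's S454 means `#ff00ff` (score). The run returns to its start, so emit a `<polygon>` with points (Y-flipped): 24.229,63.633 9.184,27.663 47.858,32.619.

Run 3: the run's S454 means `#ff00ff` (score). The run returns to its start, so emit a `<polygon>` with points (Y-flipped): 160.949,79.835 82.951,29.934 28.135,71.832.

Run 4: power S239 maps to stroke `#008000` (engrave). The run returns to its start, so emit a `<polygon>` with points (Y-flipped): 85.299,26.677 141.227,26.677 141.227,39.352 85.299,39.352.

<svg xmlns="http://www.w3.org/2000/svg" width="179.898mm" height="106.343mm" viewBox="0 0 179.898 106.343">
  <polyline points="161.176,58.140 163.786,79.950 14.383,26.628 87.224,86.197" fill="none" stroke="#008000"/>
  <polygon points="24.229,63.633 9.184,27.663 47.858,32.619" fill="none" stroke="#ff00ff"/>
  <polygon points="160.949,79.835 82.951,29.934 28.135,71.832" fill="none" stroke="#ff00ff"/>
  <polygon points="85.299,26.677 141.227,26.677 141.227,39.352 85.299,39.352" fill="none" stroke="#008000"/>
</svg>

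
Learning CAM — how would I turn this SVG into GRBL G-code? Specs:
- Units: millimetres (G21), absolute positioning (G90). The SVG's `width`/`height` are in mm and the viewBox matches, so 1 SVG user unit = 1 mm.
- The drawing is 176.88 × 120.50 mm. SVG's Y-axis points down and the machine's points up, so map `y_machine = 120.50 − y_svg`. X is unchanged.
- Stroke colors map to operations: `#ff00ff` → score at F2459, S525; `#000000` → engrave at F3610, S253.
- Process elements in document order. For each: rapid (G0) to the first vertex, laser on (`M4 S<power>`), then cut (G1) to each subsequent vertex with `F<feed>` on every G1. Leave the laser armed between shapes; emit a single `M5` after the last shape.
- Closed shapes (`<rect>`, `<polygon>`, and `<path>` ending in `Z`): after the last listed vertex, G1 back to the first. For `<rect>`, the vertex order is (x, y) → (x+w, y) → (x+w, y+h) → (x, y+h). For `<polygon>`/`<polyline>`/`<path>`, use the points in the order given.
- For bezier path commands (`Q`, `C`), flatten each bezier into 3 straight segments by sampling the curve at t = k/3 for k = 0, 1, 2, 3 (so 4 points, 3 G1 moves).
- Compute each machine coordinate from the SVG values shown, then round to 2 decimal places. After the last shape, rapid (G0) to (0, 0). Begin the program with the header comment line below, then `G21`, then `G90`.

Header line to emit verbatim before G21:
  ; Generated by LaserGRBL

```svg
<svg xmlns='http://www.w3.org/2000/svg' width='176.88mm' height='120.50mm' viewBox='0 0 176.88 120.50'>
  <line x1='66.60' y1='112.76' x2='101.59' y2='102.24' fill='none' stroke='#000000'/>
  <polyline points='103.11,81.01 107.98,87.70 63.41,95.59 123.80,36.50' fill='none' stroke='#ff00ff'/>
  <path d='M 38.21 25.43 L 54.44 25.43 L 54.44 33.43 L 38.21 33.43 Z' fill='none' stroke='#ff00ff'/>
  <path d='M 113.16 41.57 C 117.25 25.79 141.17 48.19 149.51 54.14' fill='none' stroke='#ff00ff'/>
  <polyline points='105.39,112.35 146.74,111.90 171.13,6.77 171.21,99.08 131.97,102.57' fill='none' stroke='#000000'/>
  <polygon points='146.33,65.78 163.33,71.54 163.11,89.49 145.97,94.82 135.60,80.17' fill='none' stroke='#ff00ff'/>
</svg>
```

; Generated by LaserGRBL
G21
G90
G0 X66.60 Y7.74
M4 S253
G1 X101.59 Y18.26 F3610
G0 X103.11 Y39.49
M4 S525
G1 X107.98 Y32.80 F2459
G1 X63.41 Y24.91 F2459
G1 X123.80 Y84.00 F2459
G0 X38.21 Y95.07
M4 S525
G1 X54.44 Y95.07 F2459
G1 X54.44 Y87.07 F2459
G1 X38.21 Y87.07 F2459
G1 X38.21 Y95.07 F2459
G0 X113.16 Y78.93
M4 S525
G1 X122.55 Y84.01 F2459
G1 X137.29 Y75.77 F2459
G1 X149.51 Y66.36 F2459
G0 X105.39 Y8.15
M4 S253
G1 X146.74 Y8.60 F3610
G1 X171.13 Y113.73 F3610
G1 X171.21 Y21.42 F3610
G1 X131.97 Y17.93 F3610
G0 X146.33 Y54.72
M4 S525
G1 X163.33 Y48.96 F2459
G1 X163.11 Y31.01 F2459
G1 X145.97 Y25.68 F2459
G1 X135.60 Y40.33 F2459
G1 X146.33 Y54.72 F2459
M5
G0 X0.00 Y0.00

Since the viewBox matches the mm dimensions, user units are millimetres directly. The only transform is the Y-flip y_m = 120.50 − y_svg.

Shape 1 is a line segment drawn with `<line>`. Its stroke #000000 means engrave at S253, F3610. After flipping Y the toolpath is (66.60,7.74) → (101.59,18.26).

Shape 2 is a open polyline drawn with `<polyline>`. Its stroke #ff00ff means score at S525, F2459. After flipping Y the toolpath is (103.11,39.49) → (107.98,32.80) → (63.41,24.91) → (123.80,84.00).

Shape 3 is a rectangle drawn with `<path>`. Its stroke #ff00ff means score at S525, F2459. After flipping Y the toolpath is (38.21,95.07) → (54.44,95.07) → (54.44,87.07) → (38.21,87.07) → (38.21,95.07), returning to the start.

Shape 4 is a cubic bezier drawn with `<path>`. Its stroke #ff00ff means score at S525, F2459. After flipping Y the toolpath is (113.16,78.93) → (122.55,84.01) → (137.29,75.77) → (149.51,66.36).

Shape 5 is a open polyline drawn with `<polyline>`. Its stroke #000000 means engrave at S253, F3610. After flipping Y the toolpath is (105.39,8.15) → (146.74,8.60) → (171.13,113.73) → (171.21,21.42) → (131.97,17.93).

Shape 6 is a regular polygon drawn with `<polygon>`. Its stroke #ff00ff means score at S525, F2459. After flipping Y the toolpath is (146.33,54.72) → (163.33,48.96) → (163.11,31.01) → (145.97,25.68) → (135.60,40.33) → (146.33,54.72), returning to the start.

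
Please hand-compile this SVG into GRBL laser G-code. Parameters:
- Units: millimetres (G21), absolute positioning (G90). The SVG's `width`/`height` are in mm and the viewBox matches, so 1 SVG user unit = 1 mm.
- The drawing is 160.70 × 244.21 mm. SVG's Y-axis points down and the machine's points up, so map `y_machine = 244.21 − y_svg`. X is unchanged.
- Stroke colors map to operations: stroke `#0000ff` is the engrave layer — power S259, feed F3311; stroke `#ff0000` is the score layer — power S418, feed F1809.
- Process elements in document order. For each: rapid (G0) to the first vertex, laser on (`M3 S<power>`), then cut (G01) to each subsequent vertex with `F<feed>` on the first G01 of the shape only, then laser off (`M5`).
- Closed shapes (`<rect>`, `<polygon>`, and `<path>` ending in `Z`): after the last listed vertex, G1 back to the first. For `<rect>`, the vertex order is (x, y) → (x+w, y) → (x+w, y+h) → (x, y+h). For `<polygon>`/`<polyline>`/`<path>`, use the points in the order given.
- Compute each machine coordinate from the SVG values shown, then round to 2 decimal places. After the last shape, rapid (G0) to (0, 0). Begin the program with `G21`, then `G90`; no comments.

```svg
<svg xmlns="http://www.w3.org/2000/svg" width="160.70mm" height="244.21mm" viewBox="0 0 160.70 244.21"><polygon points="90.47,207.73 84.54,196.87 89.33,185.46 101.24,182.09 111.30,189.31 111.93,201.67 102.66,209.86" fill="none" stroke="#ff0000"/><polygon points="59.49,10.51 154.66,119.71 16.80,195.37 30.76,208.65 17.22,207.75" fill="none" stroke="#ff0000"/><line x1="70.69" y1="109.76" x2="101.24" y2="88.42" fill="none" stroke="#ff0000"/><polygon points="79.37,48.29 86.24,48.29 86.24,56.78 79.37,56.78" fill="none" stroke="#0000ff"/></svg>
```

Since the viewBox matches the mm dimensions, user units are millimetres directly. The only transform is the Y-flip y_m = 244.21 − y_svg.

Shape 1 is a regular polygon drawn with `<polygon>`. Its stroke #ff0000 means score at S418, F1809. After flipping Y the toolpath is (90.47,36.48) → (84.54,47.34) → (89.33,58.75) → (101.24,62.12) → (111.30,54.90) → (111.93,42.54) → (102.66,34.35) → (90.47,36.48), returning to the start.

Shape 2 is a closed polygon drawn with `<polygon>`. Its stroke #ff0000 means score at S418, F1809. After flipping Y the toolpath is (59.49,233.70) → (154.66,124.50) → (16.80,48.84) → (30.76,35.56) → (17.22,36.46) → (59.49,233.70), returning to the start.

Shape 3 is a line segment drawn with `<line>`. Its stroke #ff0000 means score at S418, F1809. After flipping Y the toolpath is (70.69,134.45) → (101.24,155.79).

Shape 4 is a rectangle drawn with `<polygon>`. Its stroke #0000ff means engrave at S259, F3311. After flipping Y the toolpath is (79.37,195.92) → (86.24,195.92) → (86.24,187.43) → (79.37,187.43) → (79.37,195.92), returning to the start.

G21
G90
G0 X90.47 Y36.48
M3 S418
G01 X84.54 Y47.34 F1809
G01 X89.33 Y58.75
G01 X101.24 Y62.12
G01 X111.30 Y54.90
G01 X111.93 Y42.54
G01 X102.66 Y34.35
G01 X90.47 Y36.48
M5
G0 X59.49 Y233.70
M3 S418
G01 X154.66 Y124.50 F1809
G01 X16.80 Y48.84
G01 X30.76 Y35.56
G01 X17.22 Y36.46
G01 X59.49 Y233.70
M5
G0 X70.69 Y134.45
M3 S418
G01 X101.24 Y155.79 F1809
M5
G0 X79.37 Y195.92
M3 S259
G01 X86.24 Y195.92 F3311
G01 X86.24 Y187.43
G01 X79.37 Y187.43
G01 X79.37 Y195.92
M5
G0 X0.00 Y0.00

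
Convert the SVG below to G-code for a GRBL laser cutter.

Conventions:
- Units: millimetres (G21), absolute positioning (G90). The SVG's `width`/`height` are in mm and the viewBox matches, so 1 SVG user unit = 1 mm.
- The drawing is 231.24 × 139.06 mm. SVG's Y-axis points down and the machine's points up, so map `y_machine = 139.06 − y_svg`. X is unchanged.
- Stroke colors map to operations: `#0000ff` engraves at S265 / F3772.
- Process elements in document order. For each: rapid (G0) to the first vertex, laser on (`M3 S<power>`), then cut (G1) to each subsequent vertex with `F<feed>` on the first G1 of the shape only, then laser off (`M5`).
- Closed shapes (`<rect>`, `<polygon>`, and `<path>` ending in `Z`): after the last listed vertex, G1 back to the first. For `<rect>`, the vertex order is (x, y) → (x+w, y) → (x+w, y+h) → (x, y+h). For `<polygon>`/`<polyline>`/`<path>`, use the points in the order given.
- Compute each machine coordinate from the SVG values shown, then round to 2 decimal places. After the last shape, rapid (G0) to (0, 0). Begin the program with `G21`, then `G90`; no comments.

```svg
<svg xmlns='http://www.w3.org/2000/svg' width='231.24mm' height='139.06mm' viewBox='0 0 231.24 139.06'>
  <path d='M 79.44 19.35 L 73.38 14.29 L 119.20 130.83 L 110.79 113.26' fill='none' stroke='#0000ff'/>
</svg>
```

viewBox `0 0 231.24 139.06` with mm width/height → 1 unit = 1 mm. Flip: y_m = 139.06 − y_svg.

**Shape 1** — `<path>` open polyline, stroke `#0000ff` → engrave (S265, F3772). Machine vertices: (79.44,119.71) → (73.38,124.77) → (119.20,8.23) → (110.79,25.80). Open path.

G21
G90
G0 X79.44 Y119.71
M3 S265
G1 X73.38 Y124.77 F3772
G1 X119.20 Y8.23
G1 X110.79 Y25.80
M5
G0 X0.00 Y0.00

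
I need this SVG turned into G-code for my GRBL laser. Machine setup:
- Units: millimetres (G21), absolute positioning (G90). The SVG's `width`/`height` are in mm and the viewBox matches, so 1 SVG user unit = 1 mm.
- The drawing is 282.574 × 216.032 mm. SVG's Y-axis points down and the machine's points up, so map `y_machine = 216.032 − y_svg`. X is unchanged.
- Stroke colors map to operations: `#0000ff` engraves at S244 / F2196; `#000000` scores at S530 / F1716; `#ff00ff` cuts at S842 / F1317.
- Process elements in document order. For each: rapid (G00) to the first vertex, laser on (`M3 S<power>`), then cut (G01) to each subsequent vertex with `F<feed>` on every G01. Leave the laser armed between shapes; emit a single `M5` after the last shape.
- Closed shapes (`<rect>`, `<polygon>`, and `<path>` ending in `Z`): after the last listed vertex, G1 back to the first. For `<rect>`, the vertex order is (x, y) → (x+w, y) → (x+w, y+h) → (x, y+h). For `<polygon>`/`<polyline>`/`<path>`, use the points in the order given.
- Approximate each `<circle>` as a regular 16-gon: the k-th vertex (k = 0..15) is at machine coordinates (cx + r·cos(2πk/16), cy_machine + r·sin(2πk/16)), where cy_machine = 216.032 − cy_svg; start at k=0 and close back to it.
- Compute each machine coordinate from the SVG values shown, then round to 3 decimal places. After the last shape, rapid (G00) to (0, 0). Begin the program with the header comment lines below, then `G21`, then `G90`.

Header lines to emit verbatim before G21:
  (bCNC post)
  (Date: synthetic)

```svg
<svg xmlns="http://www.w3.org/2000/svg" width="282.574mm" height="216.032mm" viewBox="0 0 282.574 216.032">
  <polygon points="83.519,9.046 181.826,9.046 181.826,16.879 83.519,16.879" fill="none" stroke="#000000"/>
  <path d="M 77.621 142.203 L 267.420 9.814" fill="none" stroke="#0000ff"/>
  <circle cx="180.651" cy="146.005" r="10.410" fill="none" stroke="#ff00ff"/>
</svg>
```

viewBox `0 0 282.574 216.032` with mm width/height → 1 unit = 1 mm. Flip: y_m = 216.032 − y_svg.

**Shape 1** — `<polygon>` rectangle, stroke `#000000` → score (S530, F1716). Machine vertices: (83.519,206.986) → (181.826,206.986) → (181.826,199.153) → (83.519,199.153) → (83.519,206.986). Closed: final G1 returns to the first vertex.

**Shape 2** — `<path>` line segment, stroke `#0000ff` → engrave (S244, F2196). Machine vertices: (77.621,73.829) → (267.420,206.218). Open path.

**Shape 3** — `<circle>` circle, stroke `#ff00ff` → cut (S842, F1317). Machine vertices: (191.061,70.027) → (190.269,74.011) → (188.012,77.388) → (184.635,79.645) → (180.651,80.437) → (176.667,79.645) → (173.290,77.388) → (171.033,74.011) → (170.241,70.027) → (171.033,66.043) → (173.290,62.666) → (176.667,60.409) → (180.651,59.617) → (184.635,60.409) → (188.012,62.666) → (190.269,66.043) → (191.061,70.027). Closed: final G1 returns to the first vertex.

(bCNC post)
(Date: synthetic)
G21
G90
G00 X83.519 Y206.986
M3 S530
G01 X181.826 Y206.986 F1716
G01 X181.826 Y199.153 F1716
G01 X83.519 Y199.153 F1716
G01 X83.519 Y206.986 F1716
G00 X77.621 Y73.829
M3 S244
G01 X267.420 Y206.218 F2196
G00 X191.061 Y70.027
M3 S842
G01 X190.269 Y74.011 F1317
G01 X188.012 Y77.388 F1317
G01 X184.635 Y79.645 F1317
G01 X180.651 Y80.437 F1317
G01 X176.667 Y79.645 F1317
G01 X173.290 Y77.388 F1317
G01 X171.033 Y74.011 F1317
G01 X170.241 Y70.027 F1317
G01 X171.033 Y66.043 F1317
G01 X173.290 Y62.666 F1317
G01 X176.667 Y60.409 F1317
G01 X180.651 Y59.617 F1317
G01 X184.635 Y60.409 F1317
G01 X188.012 Y62.666 F1317
G01 X190.269 Y66.043 F1317
G01 X191.061 Y70.027 F1317
M5
G00 X0.000 Y0.000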